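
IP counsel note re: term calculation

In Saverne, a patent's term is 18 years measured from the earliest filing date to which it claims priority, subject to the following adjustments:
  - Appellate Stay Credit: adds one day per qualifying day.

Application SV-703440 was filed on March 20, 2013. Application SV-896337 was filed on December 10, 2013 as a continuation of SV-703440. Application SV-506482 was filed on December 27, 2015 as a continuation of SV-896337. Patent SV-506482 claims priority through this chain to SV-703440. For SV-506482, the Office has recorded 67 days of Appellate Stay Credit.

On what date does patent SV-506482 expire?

Earliest priority filing: 20 March 2013.
Base term: 20 March 2013 + 18 years → 20 March 2031.
Appellate Stay Credit: +67 days → 26 May 2031.

2031-05-26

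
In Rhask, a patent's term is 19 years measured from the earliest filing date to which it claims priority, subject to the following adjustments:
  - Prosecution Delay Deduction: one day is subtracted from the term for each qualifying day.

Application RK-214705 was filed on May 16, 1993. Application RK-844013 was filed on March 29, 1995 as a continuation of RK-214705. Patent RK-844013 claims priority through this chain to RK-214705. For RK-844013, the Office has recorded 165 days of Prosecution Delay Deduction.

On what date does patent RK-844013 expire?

2011-12-03

Earliest priority filing: 16 May 1993.
Base term: 16 May 1993 + 19 years → 16 May 2012.
Prosecution Delay Deduction: −165 days → 3 December 2011.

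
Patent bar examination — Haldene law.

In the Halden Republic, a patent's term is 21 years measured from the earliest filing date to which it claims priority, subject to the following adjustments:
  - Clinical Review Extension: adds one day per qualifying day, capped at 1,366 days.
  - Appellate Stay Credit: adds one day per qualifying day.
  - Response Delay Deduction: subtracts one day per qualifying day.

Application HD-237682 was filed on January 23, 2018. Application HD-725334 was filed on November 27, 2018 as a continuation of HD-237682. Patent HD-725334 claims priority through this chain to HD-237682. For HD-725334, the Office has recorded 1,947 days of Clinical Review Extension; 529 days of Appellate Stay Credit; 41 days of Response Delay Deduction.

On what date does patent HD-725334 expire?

Earliest priority filing: 23 January 2018.
Base term: 23 January 2018 + 21 years → 23 January 2039.
Clinical Review Extension: 1947 days claimed exceeds the 1366-day cap, so +1366 days → 20 October 2042.
Appellate Stay Credit: +529 days → 1 April 2044.
Response Delay Deduction: −41 days → 20 February 2044.

2044-02-20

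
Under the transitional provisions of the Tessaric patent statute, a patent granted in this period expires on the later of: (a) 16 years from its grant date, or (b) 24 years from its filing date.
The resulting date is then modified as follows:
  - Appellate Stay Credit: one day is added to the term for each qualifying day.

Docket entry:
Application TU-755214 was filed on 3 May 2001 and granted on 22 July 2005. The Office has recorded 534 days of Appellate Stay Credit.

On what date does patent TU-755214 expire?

(a) grant + 16 years → 22 July 2021.
(b) filing + 24 years → 3 May 2025.
Later of the two: 3 May 2025.
Appellate Stay Credit: +534 days → 19 October 2026.

October 19, 2026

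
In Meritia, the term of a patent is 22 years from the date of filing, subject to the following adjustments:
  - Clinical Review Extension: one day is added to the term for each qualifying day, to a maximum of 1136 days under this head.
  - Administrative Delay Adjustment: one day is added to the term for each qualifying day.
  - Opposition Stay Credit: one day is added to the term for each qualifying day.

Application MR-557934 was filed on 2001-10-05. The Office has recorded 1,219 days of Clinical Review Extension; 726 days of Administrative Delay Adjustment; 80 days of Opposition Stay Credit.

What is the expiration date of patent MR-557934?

Base term: filing date + 22 years → 5 October 2023.
Clinical Review Extension: 1219 days claimed exceeds the 1136-day cap, so +1136 days → 14 November 2026.
Administrative Delay Adjustment: +726 days → 9 November 2028.
Opposition Stay Credit: +80 days → 28 January 2029.

January 28, 2029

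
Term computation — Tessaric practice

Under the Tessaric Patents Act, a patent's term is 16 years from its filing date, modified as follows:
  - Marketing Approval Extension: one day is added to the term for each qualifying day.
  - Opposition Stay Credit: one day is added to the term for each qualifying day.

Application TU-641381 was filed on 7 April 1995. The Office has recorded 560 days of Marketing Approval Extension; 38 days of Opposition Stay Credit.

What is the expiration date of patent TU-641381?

November 25, 2012

Base term: filing date + 16 years → 7 April 2011.
Marketing Approval Extension: +560 days → 18 October 2012.
Opposition Stay Credit: +38 days → 25 November 2012.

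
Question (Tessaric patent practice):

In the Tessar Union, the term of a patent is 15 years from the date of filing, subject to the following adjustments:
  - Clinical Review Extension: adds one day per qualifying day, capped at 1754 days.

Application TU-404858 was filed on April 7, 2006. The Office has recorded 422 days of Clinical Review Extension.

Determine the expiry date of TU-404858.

2022-06-03

Base term: filing date + 15 years → 7 April 2021.
Clinical Review Extension: 422 days (within the 1754-day cap) → +422 days → 3 June 2022.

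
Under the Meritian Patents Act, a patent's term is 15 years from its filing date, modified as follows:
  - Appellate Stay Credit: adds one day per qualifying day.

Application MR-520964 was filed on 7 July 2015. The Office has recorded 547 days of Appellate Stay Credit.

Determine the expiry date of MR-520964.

Base term: filing date + 15 years → 7 July 2030.
Appellate Stay Credit: +547 days → 5 January 2032.

January 5, 2032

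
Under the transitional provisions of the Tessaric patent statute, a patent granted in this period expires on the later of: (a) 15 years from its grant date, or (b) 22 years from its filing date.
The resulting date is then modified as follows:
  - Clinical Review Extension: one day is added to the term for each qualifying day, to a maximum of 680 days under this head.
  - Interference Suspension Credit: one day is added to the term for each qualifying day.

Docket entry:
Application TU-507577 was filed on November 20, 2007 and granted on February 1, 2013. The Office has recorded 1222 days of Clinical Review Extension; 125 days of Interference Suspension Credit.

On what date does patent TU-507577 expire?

February 3, 2032

(a) grant + 15 years → 1 February 2028.
(b) filing + 22 years → 20 November 2029.
Later of the two: 20 November 2029.
Clinical Review Extension: 1222 days claimed exceeds the 680-day cap, so +680 days → 1 October 2031.
Interference Suspension Credit: +125 days → 3 February 2032.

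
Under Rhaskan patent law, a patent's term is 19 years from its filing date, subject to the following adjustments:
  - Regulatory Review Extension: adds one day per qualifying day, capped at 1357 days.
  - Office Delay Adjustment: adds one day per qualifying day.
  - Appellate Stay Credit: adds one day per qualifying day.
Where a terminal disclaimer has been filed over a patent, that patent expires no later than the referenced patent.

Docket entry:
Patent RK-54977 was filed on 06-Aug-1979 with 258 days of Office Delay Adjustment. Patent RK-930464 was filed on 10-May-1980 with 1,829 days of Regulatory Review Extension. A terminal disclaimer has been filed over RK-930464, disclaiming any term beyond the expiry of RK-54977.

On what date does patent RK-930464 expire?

April 21, 1999

Natural term of RK-930464:
  Base: filing + 19 years → 10 May 1999.
  Regulatory Review Extension: 1829 days claimed exceeds the 1357-day cap, so +1357 days → 26 January 2003.
Expiry of referenced patent RK-54977:
  Base: filing + 19 years → 6 August 1998.
  Office Delay Adjustment: +258 days → 21 April 1999.
Terminal disclaimer: RK-930464 expires on the earlier of 26 January 2003 and 21 April 1999.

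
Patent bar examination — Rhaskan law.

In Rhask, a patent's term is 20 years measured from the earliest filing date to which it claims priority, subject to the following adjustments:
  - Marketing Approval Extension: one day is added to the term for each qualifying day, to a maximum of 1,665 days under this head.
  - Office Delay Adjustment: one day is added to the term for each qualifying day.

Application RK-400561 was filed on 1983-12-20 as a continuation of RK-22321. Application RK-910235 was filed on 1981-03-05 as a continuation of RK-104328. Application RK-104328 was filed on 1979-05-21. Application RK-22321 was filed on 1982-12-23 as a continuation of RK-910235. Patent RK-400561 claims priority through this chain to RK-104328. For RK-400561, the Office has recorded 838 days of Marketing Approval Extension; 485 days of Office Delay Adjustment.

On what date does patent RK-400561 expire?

Earliest priority filing: 21 May 1979.
Base term: 21 May 1979 + 20 years → 21 May 1999.
Marketing Approval Extension: 838 days (within the 1665-day cap) → +838 days → 5 September 2001.
Office Delay Adjustment: +485 days → 3 January 2003.

2003-01-03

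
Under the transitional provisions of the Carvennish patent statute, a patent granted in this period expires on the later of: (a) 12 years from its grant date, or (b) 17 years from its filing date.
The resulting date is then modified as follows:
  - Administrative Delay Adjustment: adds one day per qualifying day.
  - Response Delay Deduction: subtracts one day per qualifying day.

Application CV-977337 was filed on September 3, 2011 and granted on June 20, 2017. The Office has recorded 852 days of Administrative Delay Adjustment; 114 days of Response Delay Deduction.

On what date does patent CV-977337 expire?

2031-06-28

(a) grant + 12 years → 20 June 2029.
(b) filing + 17 years → 3 September 2028.
Later of the two: 20 June 2029.
Administrative Delay Adjustment: +852 days → 20 October 2031.
Response Delay Deduction: −114 days → 28 June 2031.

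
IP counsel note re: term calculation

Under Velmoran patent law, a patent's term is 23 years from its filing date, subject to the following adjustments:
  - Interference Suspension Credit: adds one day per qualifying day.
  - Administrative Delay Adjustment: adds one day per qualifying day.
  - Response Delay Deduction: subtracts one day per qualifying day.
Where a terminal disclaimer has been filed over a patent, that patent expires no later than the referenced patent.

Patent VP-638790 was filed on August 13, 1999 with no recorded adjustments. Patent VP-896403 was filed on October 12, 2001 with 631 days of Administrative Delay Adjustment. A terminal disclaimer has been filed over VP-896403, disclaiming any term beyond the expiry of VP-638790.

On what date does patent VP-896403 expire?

Natural term of VP-896403:
  Base: filing + 23 years → 12 October 2024.
  Administrative Delay Adjustment: +631 days → 5 July 2026.
Expiry of referenced patent VP-638790:
  Base: filing + 23 years → 13 August 2022.
Terminal disclaimer: VP-896403 expires on the earlier of 5 July 2026 and 13 August 2022.

August 13, 2022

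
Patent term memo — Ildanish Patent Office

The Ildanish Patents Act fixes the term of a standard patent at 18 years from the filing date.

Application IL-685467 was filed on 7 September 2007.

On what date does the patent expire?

Filing date + 18 years → 7 September 2025.

September 7, 2025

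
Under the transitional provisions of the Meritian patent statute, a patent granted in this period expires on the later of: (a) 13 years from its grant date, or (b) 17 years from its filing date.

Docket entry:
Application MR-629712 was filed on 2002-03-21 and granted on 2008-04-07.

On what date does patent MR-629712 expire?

April 7, 2021

(a) grant + 13 years → 7 April 2021.
(b) filing + 17 years → 21 March 2019.
Later of the two: 7 April 2021.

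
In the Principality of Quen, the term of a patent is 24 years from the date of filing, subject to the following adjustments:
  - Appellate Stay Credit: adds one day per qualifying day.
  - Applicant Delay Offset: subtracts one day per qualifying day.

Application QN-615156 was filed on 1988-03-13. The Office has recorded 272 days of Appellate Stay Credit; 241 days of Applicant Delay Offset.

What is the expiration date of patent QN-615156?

2012-04-13

Base term: filing date + 24 years → 13 March 2012.
Appellate Stay Credit: +272 days → 10 December 2012.
Applicant Delay Offset: −241 days → 13 April 2012.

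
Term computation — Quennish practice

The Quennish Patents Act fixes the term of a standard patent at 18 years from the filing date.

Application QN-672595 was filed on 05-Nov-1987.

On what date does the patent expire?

Filing date + 18 years → 5 November 2005.

November 5, 2005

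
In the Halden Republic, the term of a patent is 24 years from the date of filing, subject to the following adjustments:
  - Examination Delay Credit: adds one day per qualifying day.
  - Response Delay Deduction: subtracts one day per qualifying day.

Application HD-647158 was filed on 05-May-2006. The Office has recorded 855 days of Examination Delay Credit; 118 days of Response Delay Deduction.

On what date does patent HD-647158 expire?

Base term: filing date + 24 years → 5 May 2030.
Examination Delay Credit: +855 days → 6 September 2032.
Response Delay Deduction: −118 days → 11 May 2032.

May 11, 2032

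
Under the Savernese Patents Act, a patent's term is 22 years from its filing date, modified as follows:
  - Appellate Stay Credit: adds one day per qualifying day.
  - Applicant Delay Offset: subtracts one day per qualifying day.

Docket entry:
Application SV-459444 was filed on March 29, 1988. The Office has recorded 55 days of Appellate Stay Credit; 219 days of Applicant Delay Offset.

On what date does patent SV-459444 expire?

Base term: filing date + 22 years → 29 March 2010.
Appellate Stay Credit: +55 days → 23 May 2010.
Applicant Delay Offset: −219 days → 16 October 2009.

2009-10-16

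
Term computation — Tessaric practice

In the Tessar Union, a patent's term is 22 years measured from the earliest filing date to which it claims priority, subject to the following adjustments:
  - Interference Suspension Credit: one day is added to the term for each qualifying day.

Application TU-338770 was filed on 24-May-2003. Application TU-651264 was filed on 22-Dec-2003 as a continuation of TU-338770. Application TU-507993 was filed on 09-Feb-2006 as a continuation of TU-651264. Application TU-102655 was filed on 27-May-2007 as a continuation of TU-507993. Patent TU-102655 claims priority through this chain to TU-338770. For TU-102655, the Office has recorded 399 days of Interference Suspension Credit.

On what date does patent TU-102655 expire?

Earliest priority filing: 24 May 2003.
Base term: 24 May 2003 + 22 years → 24 May 2025.
Interference Suspension Credit: +399 days → 27 June 2026.

2026-06-27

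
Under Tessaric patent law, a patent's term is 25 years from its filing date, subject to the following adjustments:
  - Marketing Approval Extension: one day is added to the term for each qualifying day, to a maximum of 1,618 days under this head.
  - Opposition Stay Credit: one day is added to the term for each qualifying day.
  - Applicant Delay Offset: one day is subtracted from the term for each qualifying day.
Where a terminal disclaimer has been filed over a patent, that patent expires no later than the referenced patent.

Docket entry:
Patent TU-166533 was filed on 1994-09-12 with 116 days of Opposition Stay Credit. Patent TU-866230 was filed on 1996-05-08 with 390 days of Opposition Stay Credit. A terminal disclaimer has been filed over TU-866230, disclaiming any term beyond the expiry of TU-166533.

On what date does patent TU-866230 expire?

2020-01-06

Natural term of TU-866230:
  Base: filing + 25 years → 8 May 2021.
  Opposition Stay Credit: +390 days → 2 June 2022.
Expiry of referenced patent TU-166533:
  Base: filing + 25 years → 12 September 2019.
  Opposition Stay Credit: +116 days → 6 January 2020.
Terminal disclaimer: TU-866230 expires on the earlier of 2 June 2022 and 6 January 2020.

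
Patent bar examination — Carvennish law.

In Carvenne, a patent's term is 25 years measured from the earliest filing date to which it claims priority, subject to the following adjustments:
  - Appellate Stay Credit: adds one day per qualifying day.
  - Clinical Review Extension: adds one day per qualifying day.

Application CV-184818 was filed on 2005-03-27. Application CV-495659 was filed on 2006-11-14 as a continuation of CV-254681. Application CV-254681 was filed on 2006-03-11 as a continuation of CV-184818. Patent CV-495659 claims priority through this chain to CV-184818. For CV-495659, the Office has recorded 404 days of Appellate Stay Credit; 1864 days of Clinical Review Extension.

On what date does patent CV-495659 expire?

2036-06-11

Earliest priority filing: 27 March 2005.
Base term: 27 March 2005 + 25 years → 27 March 2030.
Appellate Stay Credit: +404 days → 5 May 2031.
Clinical Review Extension: +1864 days → 11 June 2036.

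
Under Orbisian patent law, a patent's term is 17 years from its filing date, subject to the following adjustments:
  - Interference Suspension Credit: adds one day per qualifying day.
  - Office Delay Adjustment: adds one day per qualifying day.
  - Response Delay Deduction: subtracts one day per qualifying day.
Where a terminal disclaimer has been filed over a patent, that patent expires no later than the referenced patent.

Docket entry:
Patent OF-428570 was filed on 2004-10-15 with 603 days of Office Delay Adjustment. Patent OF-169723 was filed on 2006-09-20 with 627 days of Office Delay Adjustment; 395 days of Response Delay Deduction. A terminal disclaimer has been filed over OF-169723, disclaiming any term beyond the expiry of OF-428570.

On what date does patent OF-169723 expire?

June 10, 2023

Natural term of OF-169723:
  Base: filing + 17 years → 20 September 2023.
  Office Delay Adjustment: +627 days → 8 June 2025.
  Response Delay Deduction: −395 days → 9 May 2024.
Expiry of referenced patent OF-428570:
  Base: filing + 17 years → 15 October 2021.
  Office Delay Adjustment: +603 days → 10 June 2023.
Terminal disclaimer: OF-169723 expires on the earlier of 9 May 2024 and 10 June 2023.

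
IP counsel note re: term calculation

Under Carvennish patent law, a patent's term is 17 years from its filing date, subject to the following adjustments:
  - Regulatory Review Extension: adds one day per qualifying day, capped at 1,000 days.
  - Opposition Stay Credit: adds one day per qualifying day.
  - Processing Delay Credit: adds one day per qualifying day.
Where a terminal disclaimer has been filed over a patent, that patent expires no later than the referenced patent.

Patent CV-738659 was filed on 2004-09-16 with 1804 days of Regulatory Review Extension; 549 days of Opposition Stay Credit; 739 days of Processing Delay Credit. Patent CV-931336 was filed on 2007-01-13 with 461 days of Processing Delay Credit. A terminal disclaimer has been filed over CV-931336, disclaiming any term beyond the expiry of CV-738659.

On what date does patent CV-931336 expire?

2025-04-18

Natural term of CV-931336:
  Base: filing + 17 years → 13 January 2024.
  Processing Delay Credit: +461 days → 18 April 2025.
Expiry of referenced patent CV-738659:
  Base: filing + 17 years → 16 September 2021.
  Regulatory Review Extension: 1804 days claimed exceeds the 1000-day cap, so +1000 days → 12 June 2024.
  Opposition Stay Credit: +549 days → 13 December 2025.
  Processing Delay Credit: +739 days → 22 December 2027.
Terminal disclaimer: CV-931336 expires on the earlier of 18 April 2025 and 22 December 2027.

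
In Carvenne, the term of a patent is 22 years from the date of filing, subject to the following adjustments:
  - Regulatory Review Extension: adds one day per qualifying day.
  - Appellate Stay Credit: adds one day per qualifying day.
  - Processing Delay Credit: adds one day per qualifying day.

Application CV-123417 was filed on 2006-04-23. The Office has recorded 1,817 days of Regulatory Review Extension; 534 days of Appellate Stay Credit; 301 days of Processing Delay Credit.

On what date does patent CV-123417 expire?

July 28, 2035

Base term: filing date + 22 years → 23 April 2028.
Regulatory Review Extension: +1817 days → 14 April 2033.
Appellate Stay Credit: +534 days → 30 September 2034.
Processing Delay Credit: +301 days → 28 July 2035.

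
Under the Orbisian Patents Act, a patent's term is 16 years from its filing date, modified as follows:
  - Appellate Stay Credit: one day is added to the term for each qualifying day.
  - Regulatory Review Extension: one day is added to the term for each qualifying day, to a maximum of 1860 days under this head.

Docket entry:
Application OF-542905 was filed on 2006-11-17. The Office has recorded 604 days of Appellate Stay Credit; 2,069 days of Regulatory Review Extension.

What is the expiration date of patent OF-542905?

Base term: filing date + 16 years → 17 November 2022.
Appellate Stay Credit: +604 days → 13 July 2024.
Regulatory Review Extension: 2069 days claimed exceeds the 1860-day cap, so +1860 days → 16 August 2029.

2029-08-16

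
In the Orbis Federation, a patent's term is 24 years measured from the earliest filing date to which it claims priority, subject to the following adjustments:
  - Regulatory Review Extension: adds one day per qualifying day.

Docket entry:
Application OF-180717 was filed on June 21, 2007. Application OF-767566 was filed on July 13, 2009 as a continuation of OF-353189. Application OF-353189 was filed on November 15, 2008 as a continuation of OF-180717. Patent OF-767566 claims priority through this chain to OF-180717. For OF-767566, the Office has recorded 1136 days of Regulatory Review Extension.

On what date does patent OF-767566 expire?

Earliest priority filing: 21 June 2007.
Base term: 21 June 2007 + 24 years → 21 June 2031.
Regulatory Review Extension: +1136 days → 31 July 2034.

2034-07-31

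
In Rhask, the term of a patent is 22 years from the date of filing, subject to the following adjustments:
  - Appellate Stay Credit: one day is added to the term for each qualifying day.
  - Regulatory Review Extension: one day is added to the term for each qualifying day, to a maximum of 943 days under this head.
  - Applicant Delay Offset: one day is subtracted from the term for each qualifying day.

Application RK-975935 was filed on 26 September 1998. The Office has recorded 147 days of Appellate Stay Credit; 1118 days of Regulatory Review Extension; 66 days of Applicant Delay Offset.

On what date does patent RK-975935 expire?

2023-07-17

Base term: filing date + 22 years → 26 September 2020.
Appellate Stay Credit: +147 days → 20 February 2021.
Regulatory Review Extension: 1118 days claimed exceeds the 943-day cap, so +943 days → 21 September 2023.
Applicant Delay Offset: −66 days → 17 July 2023.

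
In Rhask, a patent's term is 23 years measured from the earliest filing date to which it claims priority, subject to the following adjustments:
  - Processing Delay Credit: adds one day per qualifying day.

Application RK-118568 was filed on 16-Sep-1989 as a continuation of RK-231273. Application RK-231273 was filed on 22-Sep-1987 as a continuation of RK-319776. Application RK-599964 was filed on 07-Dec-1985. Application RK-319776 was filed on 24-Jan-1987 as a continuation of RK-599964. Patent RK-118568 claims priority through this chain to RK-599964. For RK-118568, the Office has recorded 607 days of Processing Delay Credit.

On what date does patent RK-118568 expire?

2010-08-06

Earliest priority filing: 7 December 1985.
Base term: 7 December 1985 + 23 years → 7 December 2008.
Processing Delay Credit: +607 days → 6 August 2010.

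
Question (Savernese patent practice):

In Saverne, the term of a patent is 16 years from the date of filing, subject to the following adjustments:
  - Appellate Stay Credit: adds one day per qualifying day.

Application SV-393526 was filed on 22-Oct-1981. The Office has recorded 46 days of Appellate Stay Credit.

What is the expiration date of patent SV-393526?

Base term: filing date + 16 years → 22 October 1997.
Appellate Stay Credit: +46 days → 7 December 1997.

December 7, 1997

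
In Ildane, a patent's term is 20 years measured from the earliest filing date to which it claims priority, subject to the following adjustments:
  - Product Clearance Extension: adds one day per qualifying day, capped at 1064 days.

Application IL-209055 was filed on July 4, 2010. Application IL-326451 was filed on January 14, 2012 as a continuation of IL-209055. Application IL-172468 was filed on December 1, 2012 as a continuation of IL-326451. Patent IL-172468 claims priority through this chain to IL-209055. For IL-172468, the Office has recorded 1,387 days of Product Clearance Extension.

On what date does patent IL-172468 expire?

Earliest priority filing: 4 July 2010.
Base term: 4 July 2010 + 20 years → 4 July 2030.
Product Clearance Extension: 1387 days claimed exceeds the 1064-day cap, so +1064 days → 2 June 2033.

June 2, 2033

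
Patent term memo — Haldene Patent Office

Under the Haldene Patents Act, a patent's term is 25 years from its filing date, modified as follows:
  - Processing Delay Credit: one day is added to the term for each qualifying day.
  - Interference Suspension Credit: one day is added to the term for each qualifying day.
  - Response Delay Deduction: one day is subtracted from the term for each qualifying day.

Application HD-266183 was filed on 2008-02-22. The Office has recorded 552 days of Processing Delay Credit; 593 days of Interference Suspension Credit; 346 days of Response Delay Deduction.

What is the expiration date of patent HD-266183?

Base term: filing date + 25 years → 22 February 2033.
Processing Delay Credit: +552 days → 28 August 2034.
Interference Suspension Credit: +593 days → 12 April 2036.
Response Delay Deduction: −346 days → 2 May 2035.

May 2, 2035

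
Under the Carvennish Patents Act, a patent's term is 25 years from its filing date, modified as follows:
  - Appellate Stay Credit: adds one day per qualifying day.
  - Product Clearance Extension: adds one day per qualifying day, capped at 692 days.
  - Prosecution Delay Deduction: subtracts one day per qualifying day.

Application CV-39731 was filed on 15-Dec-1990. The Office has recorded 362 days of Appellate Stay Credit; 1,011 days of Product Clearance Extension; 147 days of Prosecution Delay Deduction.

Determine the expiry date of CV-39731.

Base term: filing date + 25 years → 15 December 2015.
Appellate Stay Credit: +362 days → 11 December 2016.
Product Clearance Extension: 1011 days claimed exceeds the 692-day cap, so +692 days → 3 November 2018.
Prosecution Delay Deduction: −147 days → 9 June 2018.

2018-06-09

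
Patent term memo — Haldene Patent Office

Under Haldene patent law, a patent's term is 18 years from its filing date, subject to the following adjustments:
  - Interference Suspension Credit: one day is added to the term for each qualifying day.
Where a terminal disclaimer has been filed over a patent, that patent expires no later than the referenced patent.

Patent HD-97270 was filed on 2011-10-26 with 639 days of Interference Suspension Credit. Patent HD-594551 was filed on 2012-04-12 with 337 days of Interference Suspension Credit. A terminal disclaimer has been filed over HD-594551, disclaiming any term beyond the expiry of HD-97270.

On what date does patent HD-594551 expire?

2031-03-15

Natural term of HD-594551:
  Base: filing + 18 years → 12 April 2030.
  Interference Suspension Credit: +337 days → 15 March 2031.
Expiry of referenced patent HD-97270:
  Base: filing + 18 years → 26 October 2029.
  Interference Suspension Credit: +639 days → 27 July 2031.
Terminal disclaimer: HD-594551 expires on the earlier of 15 March 2031 and 27 July 2031.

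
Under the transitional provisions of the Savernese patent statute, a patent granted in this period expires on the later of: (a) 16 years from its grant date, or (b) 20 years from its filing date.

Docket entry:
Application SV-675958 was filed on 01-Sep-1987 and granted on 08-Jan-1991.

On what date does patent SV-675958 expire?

September 1, 2007

(a) grant + 16 years → 8 January 2007.
(b) filing + 20 years → 1 September 2007.
Later of the two: 1 September 2007.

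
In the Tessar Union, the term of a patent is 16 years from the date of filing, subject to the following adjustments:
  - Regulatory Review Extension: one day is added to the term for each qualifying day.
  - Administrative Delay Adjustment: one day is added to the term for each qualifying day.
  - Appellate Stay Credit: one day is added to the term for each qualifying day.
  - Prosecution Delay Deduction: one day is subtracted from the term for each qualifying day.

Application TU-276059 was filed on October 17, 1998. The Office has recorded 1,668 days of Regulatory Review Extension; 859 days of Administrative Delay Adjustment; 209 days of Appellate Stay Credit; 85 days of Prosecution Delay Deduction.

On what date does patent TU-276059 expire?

Base term: filing date + 16 years → 17 October 2014.
Regulatory Review Extension: +1668 days → 12 May 2019.
Administrative Delay Adjustment: +859 days → 17 September 2021.
Appellate Stay Credit: +209 days → 14 April 2022.
Prosecution Delay Deduction: −85 days → 19 January 2022.

2022-01-19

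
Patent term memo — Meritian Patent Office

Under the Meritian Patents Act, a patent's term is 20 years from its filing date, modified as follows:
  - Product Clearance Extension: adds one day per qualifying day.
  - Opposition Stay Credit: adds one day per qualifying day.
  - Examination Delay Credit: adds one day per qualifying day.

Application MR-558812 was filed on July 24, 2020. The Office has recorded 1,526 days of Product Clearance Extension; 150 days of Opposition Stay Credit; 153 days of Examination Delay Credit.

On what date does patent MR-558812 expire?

July 27, 2045

Base term: filing date + 20 years → 24 July 2040.
Product Clearance Extension: +1526 days → 27 September 2044.
Opposition Stay Credit: +150 days → 24 February 2045.
Examination Delay Credit: +153 days → 27 July 2045.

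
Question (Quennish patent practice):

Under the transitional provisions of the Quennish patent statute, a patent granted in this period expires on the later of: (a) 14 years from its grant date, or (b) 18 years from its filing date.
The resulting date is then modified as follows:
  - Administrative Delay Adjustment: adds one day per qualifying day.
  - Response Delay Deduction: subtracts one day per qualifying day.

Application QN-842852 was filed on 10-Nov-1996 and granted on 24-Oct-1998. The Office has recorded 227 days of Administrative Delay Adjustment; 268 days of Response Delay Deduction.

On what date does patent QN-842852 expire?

(a) grant + 14 years → 24 October 2012.
(b) filing + 18 years → 10 November 2014.
Later of the two: 10 November 2014.
Administrative Delay Adjustment: +227 days → 25 June 2015.
Response Delay Deduction: −268 days → 30 September 2014.

September 30, 2014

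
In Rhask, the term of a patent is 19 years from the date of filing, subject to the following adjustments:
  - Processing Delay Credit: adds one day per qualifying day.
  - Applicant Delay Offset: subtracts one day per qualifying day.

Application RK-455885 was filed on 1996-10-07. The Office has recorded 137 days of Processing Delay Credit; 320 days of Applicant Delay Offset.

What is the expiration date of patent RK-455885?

2015-04-07

Base term: filing date + 19 years → 7 October 2015.
Processing Delay Credit: +137 days → 21 February 2016.
Applicant Delay Offset: −320 days → 7 April 2015.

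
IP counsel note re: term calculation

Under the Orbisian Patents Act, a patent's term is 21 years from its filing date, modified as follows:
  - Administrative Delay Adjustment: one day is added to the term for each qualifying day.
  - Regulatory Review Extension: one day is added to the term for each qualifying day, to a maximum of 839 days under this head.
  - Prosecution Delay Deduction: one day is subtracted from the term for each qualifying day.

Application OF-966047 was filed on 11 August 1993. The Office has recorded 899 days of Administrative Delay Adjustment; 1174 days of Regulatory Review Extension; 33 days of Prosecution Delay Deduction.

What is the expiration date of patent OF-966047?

Base term: filing date + 21 years → 11 August 2014.
Administrative Delay Adjustment: +899 days → 26 January 2017.
Regulatory Review Extension: 1174 days claimed exceeds the 839-day cap, so +839 days → 15 May 2019.
Prosecution Delay Deduction: −33 days → 12 April 2019.

2019-04-12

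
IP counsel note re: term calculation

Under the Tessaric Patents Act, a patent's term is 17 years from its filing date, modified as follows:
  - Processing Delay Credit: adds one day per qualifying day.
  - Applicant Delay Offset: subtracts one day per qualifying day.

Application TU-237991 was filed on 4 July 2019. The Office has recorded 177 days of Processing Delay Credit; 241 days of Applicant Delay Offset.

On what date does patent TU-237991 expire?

May 1, 2036

Base term: filing date + 17 years → 4 July 2036.
Processing Delay Credit: +177 days → 28 December 2036.
Applicant Delay Offset: −241 days → 1 May 2036.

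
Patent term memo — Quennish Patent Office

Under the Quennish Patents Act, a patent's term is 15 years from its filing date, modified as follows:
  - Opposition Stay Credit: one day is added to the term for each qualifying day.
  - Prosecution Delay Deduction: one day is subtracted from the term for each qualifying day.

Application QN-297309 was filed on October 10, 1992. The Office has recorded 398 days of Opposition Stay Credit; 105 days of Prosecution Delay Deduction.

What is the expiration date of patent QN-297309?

Base term: filing date + 15 years → 10 October 2007.
Opposition Stay Credit: +398 days → 11 November 2008.
Prosecution Delay Deduction: −105 days → 29 July 2008.

2008-07-29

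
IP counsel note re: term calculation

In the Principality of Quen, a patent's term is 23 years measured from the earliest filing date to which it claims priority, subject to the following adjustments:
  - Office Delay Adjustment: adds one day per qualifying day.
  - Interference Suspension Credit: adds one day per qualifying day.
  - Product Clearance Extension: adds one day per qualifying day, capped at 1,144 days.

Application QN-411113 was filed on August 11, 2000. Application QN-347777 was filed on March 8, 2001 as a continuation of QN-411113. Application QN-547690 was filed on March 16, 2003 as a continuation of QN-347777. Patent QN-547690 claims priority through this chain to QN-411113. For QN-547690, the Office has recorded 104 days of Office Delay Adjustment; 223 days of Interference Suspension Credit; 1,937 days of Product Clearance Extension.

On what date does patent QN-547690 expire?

August 21, 2027

Earliest priority filing: 11 August 2000.
Base term: 11 August 2000 + 23 years → 11 August 2023.
Office Delay Adjustment: +104 days → 23 November 2023.
Interference Suspension Credit: +223 days → 3 July 2024.
Product Clearance Extension: 1937 days claimed exceeds the 1144-day cap, so +1144 days → 21 August 2027.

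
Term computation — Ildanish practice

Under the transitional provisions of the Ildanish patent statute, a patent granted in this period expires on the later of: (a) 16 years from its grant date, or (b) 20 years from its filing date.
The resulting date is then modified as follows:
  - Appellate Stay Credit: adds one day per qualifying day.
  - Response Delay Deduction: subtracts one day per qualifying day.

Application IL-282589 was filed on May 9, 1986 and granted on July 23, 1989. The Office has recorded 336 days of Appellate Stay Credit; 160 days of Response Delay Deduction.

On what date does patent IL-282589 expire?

(a) grant + 16 years → 23 July 2005.
(b) filing + 20 years → 9 May 2006.
Later of the two: 9 May 2006.
Appellate Stay Credit: +336 days → 10 April 2007.
Response Delay Deduction: −160 days → 1 November 2006.

2006-11-01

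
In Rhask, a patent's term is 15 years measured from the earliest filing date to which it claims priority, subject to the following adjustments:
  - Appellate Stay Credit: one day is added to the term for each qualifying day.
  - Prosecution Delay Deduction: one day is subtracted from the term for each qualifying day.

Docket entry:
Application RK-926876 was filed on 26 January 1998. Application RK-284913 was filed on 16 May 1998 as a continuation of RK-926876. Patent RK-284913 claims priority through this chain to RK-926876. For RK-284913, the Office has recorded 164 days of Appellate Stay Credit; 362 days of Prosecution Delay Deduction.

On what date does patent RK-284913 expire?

2012-07-12

Earliest priority filing: 26 January 1998.
Base term: 26 January 1998 + 15 years → 26 January 2013.
Appellate Stay Credit: +164 days → 9 July 2013.
Prosecution Delay Deduction: −362 days → 12 July 2012.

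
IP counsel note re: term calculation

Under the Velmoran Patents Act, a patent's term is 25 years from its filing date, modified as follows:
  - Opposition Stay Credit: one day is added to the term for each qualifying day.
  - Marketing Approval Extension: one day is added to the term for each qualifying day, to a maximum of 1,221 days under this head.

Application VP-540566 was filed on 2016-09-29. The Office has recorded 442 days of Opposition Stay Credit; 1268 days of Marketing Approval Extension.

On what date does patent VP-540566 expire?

2046-04-19

Base term: filing date + 25 years → 29 September 2041.
Opposition Stay Credit: +442 days → 15 December 2042.
Marketing Approval Extension: 1268 days claimed exceeds the 1221-day cap, so +1221 days → 19 April 2046.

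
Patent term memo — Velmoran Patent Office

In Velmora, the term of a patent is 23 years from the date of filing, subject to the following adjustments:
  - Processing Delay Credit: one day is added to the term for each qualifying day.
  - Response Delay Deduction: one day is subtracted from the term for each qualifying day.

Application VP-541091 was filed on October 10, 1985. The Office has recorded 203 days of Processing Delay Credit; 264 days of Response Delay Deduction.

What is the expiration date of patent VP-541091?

Base term: filing date + 23 years → 10 October 2008.
Processing Delay Credit: +203 days → 1 May 2009.
Response Delay Deduction: −264 days → 10 August 2008.

August 10, 2008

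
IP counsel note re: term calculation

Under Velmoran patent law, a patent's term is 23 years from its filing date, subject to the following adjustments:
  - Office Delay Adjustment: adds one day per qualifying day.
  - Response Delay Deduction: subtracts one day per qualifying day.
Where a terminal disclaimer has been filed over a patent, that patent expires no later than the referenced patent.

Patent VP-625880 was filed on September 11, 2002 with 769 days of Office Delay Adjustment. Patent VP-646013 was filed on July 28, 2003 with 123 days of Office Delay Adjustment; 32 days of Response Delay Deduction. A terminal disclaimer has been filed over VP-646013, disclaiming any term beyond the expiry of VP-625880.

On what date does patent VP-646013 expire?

October 27, 2026

Natural term of VP-646013:
  Base: filing + 23 years → 28 July 2026.
  Office Delay Adjustment: +123 days → 28 November 2026.
  Response Delay Deduction: −32 days → 27 October 2026.
Expiry of referenced patent VP-625880:
  Base: filing + 23 years → 11 September 2025.
  Office Delay Adjustment: +769 days → 20 October 2027.
Terminal disclaimer: VP-646013 expires on the earlier of 27 October 2026 and 20 October 2027.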